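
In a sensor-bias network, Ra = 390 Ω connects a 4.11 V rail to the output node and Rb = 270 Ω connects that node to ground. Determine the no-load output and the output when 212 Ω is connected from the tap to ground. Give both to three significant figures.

Open-circuit: V = 4.11 × 270/(390 + 270) = 1.68 V.
With the load, Rb becomes Rb‖R_L = 118.8 Ω, so V = 4.11 × 118.8/508.8 = 0.959 V.

Unloaded: 1.68 V; loaded: 0.959 V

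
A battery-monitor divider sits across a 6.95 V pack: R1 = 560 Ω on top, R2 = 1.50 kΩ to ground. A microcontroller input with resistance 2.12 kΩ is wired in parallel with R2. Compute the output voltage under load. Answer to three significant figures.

V_out ≈ 4.24 V

The load sits in parallel with R2: R2‖R_L = (1500 × 2120) / (1500 + 2120) = 878.5 Ω.
V_out = 6.95 × 878.5 / (560 + 878.5) = 6.95 × 878.5/1438 = 4.24 V.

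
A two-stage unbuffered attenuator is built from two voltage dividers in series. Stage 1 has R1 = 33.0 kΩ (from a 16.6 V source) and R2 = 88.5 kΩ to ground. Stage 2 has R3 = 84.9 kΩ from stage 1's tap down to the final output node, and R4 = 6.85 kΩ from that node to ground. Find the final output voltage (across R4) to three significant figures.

Stage 2 presents R3+R4 = 91.75 kΩ as a load on stage 1's tap.
Stage 1's lower leg becomes R2‖(R3+R4) = 45.05 kΩ, so V_mid = 16.6 × 45.05/78.05 = 9.581 V.
Stage 2 is itself unloaded: V_out = V_mid × R4/(R3+R4) = 9.581 × 6.85/91.75 = 0.715 V.

V_out ≈ 0.715 V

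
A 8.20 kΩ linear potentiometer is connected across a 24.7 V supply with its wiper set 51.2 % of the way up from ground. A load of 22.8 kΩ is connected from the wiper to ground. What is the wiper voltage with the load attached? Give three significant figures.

V ≈ 11.6 V

The wiper splits the pot into (1−α)R = 4.002 kΩ above and αR = 4.198 kΩ below.
Lower section ‖ load = 3.546 kΩ.
V_wiper = 24.7 × 3.546/(4.002 + 3.546) = 11.6 V.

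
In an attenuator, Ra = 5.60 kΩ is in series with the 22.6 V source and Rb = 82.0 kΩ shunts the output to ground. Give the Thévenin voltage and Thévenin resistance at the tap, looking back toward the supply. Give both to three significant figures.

V_th = 21.2 V, R_th = 5.24 kΩ

V_th is the open-circuit tap voltage: 22.6 × 82.0/(5.60 + 82.0) = 21.2 V.
With the supply zeroed, Ra and Rb appear in parallel from the tap: R_th = Ra‖Rb = (5.60 × 82.0)/87.60 = 5.24 kΩ.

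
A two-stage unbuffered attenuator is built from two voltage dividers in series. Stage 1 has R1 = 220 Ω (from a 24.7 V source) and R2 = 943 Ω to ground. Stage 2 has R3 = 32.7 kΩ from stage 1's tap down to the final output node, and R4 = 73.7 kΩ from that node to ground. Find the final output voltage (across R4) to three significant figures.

V_out ≈ 13.8 V

Stage 2 presents R3+R4 = 106400 Ω as a load on stage 1's tap.
Stage 1's lower leg becomes R2‖(R3+R4) = 934.7 Ω, so V_mid = 24.7 × 934.7/1155 = 19.99 V.
Stage 2 is itself unloaded: V_out = V_mid × R4/(R3+R4) = 19.99 × 73700/106400 = 13.8 V.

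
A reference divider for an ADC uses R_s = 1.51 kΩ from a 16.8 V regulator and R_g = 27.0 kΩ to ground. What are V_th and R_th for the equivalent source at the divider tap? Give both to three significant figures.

V_th = 15.9 V, R_th = 1.43 kΩ

V_th is the open-circuit tap voltage: 16.8 × 27.0/(1.51 + 27.0) = 15.9 V.
With the supply zeroed, R_s and R_g appear in parallel from the tap: R_th = R_s‖R_g = (1.51 × 27.0)/28.51 = 1.43 kΩ.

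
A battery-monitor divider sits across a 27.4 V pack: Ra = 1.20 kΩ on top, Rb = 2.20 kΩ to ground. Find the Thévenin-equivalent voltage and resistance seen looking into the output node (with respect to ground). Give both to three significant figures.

V_th is the open-circuit tap voltage: 27.4 × 2.20/(1.20 + 2.20) = 17.7 V.
With the supply zeroed, Ra and Rb appear in parallel from the tap: R_th = Ra‖Rb = (1.20 × 2.20)/3.400 = 776 Ω.

V_th = 17.7 V, R_th = 776 Ω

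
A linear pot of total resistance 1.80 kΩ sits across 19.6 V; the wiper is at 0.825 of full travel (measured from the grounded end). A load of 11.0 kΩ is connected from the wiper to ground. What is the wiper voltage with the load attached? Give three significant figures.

The wiper splits the pot into (1−α)R = 315.0 Ω above and αR = 1485 Ω below.
Lower section ‖ load = 1308 Ω.
V_wiper = 19.6 × 1308/(315.0 + 1308) = 15.8 V.

V ≈ 15.8 V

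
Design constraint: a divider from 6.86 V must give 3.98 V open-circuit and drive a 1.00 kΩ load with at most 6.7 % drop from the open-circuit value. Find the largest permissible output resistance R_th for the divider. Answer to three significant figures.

R_th ≤ 71.8 Ω

Loading drop = R_th/(R_th + R_L) ≤ 0.0670, so R_th ≤ R_L · ε/(1−ε) = 1.00 kΩ × 0.0670/0.9330 = 71.8 Ω.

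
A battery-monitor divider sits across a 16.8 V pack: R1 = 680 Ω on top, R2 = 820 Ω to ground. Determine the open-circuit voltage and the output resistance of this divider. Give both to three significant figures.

V_th = 9.18 V, R_th = 372 Ω

V_th is the open-circuit tap voltage: 16.8 × 820/(680 + 820) = 9.18 V.
With the supply zeroed, R1 and R2 appear in parallel from the tap: R_th = R1‖R2 = (680 × 820)/1500 = 372 Ω.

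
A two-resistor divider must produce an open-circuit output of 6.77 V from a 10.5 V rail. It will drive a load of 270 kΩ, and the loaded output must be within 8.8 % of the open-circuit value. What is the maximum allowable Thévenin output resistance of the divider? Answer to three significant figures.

R_th ≤ 26.1 kΩ

Loading drop = R_th/(R_th + R_L) ≤ 0.0880, so R_th ≤ R_L · ε/(1−ε) = 270 kΩ × 0.0880/0.9120 = 26.1 kΩ.
(Any R1, R2 with R2/(R1+R2) = 0.645 and R1‖R2 ≤ 26.1 kΩ will meet the spec.)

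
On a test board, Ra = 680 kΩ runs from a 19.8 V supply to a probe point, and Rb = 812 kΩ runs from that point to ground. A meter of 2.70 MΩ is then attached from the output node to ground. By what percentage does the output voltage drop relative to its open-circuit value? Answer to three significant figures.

The divider's output (Thévenin) resistance is Ra‖Rb = 370.1 kΩ.
Fractional drop under load = R_th/(R_th + R_L) = 370.1 / (370.1 + 2700) = 0.1205.
So the output falls by 12.1 %.

12.1 %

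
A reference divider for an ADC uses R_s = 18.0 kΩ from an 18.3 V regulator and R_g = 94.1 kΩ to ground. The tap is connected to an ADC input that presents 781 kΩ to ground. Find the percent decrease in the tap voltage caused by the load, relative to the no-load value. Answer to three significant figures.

The divider's output (Thévenin) resistance is R_s‖R_g = 15.11 kΩ.
Fractional drop under load = R_th/(R_th + R_L) = 15.11 / (15.11 + 781) = 0.01898.
So the output falls by 1.90 %.

1.90 %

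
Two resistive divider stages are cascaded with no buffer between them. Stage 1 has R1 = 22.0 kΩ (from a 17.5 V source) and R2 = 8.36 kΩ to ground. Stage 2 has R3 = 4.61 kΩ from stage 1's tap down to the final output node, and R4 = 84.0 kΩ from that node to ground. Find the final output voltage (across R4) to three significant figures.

V_out ≈ 4.28 V

Stage 2 presents R3+R4 = 88.61 kΩ as a load on stage 1's tap.
Stage 1's lower leg becomes R2‖(R3+R4) = 7.639 kΩ, so V_mid = 17.5 × 7.639/29.64 = 4.510 V.
Stage 2 is itself unloaded: V_out = V_mid × R4/(R3+R4) = 4.510 × 84.0/88.61 = 4.28 V.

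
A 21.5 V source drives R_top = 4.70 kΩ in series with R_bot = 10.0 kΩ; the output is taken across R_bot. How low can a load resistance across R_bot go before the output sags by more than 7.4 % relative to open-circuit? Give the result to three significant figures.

Output resistance R_th = R_top‖R_bot = (4.70 × 10.0)/14.70 = 3.197 kΩ.
The fractional drop is R_th/(R_th + R_L); requiring this ≤ 0.0740 gives R_L ≥ R_th(1/0.0740 − 1) = 3.197 × 12.51 = 40.0 kΩ.

R_L(min) ≈ 40.0 kΩ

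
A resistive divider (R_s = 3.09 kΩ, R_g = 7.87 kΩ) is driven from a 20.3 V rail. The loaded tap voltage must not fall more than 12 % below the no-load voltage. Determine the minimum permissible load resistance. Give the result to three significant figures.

R_L(min) ≈ 16.3 kΩ

Output resistance R_th = R_s‖R_g = (3.09 × 7.87)/10.96 = 2.219 kΩ.
The fractional drop is R_th/(R_th + R_L); requiring this ≤ 0.120 gives R_L ≥ R_th(1/0.120 − 1) = 2.219 × 7.333 = 16.3 kΩ.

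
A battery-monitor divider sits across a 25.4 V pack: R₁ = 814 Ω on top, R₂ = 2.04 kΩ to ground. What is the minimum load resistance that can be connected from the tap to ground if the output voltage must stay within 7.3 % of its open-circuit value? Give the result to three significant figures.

R_L(min) ≈ 7.39 kΩ

Output resistance R_th = R₁‖R₂ = (814 × 2040)/2854 = 581.8 Ω.
The fractional drop is R_th/(R_th + R_L); requiring this ≤ 0.0730 gives R_L ≥ R_th(1/0.0730 − 1) = 581.8 × 12.70 = 7.39 kΩ.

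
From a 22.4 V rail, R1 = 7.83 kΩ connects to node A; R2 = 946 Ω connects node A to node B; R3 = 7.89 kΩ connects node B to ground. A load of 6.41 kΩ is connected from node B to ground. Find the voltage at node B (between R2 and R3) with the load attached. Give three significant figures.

At node B, R3 is in parallel with the load: R3‖R_L = 3537 Ω.
Below node A the resistance is R2 + (R3‖R_L) = 4483 Ω, so V_A = 22.4 × 4483/12310 = 8.155 V.
Then V_B = V_A × (R3‖R_L)/(R2 + R3‖R_L) = 8.155 × 3537/4483 = 6.43 V.

V ≈ 6.43 V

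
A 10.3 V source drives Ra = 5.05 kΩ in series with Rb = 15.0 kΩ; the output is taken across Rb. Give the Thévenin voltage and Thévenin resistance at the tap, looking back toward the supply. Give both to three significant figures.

V_th is the open-circuit tap voltage: 10.3 × 15.0/(5.05 + 15.0) = 7.71 V.
With the supply zeroed, Ra and Rb appear in parallel from the tap: R_th = Ra‖Rb = (5.05 × 15.0)/20.05 = 3.78 kΩ.

V_th = 7.71 V, R_th = 3.78 kΩ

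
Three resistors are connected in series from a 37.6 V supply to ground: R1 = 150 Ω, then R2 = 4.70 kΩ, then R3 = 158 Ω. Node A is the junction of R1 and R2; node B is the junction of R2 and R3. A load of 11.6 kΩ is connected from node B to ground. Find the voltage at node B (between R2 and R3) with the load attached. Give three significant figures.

At node B, R3 is in parallel with the load: R3‖R_L = 155.9 Ω.
Below node A the resistance is R2 + (R3‖R_L) = 4856 Ω, so V_A = 37.6 × 4856/5006 = 36.47 V.
Then V_B = V_A × (R3‖R_L)/(R2 + R3‖R_L) = 36.47 × 155.9/4856 = 1.17 V.

V ≈ 1.17 V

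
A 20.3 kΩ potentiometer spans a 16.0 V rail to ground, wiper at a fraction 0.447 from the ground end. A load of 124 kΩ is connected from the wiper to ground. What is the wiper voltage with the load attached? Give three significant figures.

V ≈ 6.87 V

The wiper splits the pot into (1−α)R = 11.23 kΩ above and αR = 9.074 kΩ below.
Lower section ‖ load = 8.455 kΩ.
V_wiper = 16.0 × 8.455/(11.23 + 8.455) = 6.87 V.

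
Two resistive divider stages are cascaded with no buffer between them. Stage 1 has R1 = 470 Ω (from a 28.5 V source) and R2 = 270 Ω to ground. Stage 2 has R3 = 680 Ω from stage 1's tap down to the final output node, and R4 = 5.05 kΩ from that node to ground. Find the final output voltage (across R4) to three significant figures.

V_out ≈ 8.90 V

Stage 2 presents R3+R4 = 5730 Ω as a load on stage 1's tap.
Stage 1's lower leg becomes R2‖(R3+R4) = 257.9 Ω, so V_mid = 28.5 × 257.9/727.9 = 10.10 V.
Stage 2 is itself unloaded: V_out = V_mid × R4/(R3+R4) = 10.10 × 5050/5730 = 8.90 V.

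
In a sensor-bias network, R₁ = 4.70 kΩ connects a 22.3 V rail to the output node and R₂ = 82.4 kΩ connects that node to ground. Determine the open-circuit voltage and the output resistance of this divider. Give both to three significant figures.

V_th is the open-circuit tap voltage: 22.3 × 82.4/(4.70 + 82.4) = 21.1 V.
With the supply zeroed, R₁ and R₂ appear in parallel from the tap: R_th = R₁‖R₂ = (4.70 × 82.4)/87.10 = 4.45 kΩ.

V_th = 21.1 V, R_th = 4.45 kΩ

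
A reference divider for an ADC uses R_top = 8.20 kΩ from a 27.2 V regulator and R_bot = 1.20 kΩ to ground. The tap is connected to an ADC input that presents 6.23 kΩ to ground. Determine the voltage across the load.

V_out ≈ 2.97 V

The load sits in parallel with R_bot: R_bot‖R_L = (1.20 × 6.23) / (1.20 + 6.23) = 1.006 kΩ.
V_out = 27.2 × 1.006 / (8.20 + 1.006) = 27.2 × 1.006/9.206 = 2.97 V.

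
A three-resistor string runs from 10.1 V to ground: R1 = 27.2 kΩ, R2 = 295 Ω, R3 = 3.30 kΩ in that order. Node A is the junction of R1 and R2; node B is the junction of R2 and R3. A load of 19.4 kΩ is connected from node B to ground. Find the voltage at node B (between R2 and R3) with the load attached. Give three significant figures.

At node B, R3 is in parallel with the load: R3‖R_L = 2820 Ω.
Below node A the resistance is R2 + (R3‖R_L) = 3115 Ω, so V_A = 10.1 × 3115/30320 = 1.038 V.
Then V_B = V_A × (R3‖R_L)/(R2 + R3‖R_L) = 1.038 × 2820/3115 = 0.940 V.

V ≈ 0.940 V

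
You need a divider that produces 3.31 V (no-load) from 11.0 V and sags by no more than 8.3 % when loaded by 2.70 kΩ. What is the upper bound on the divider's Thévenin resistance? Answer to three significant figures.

Loading drop = R_th/(R_th + R_L) ≤ 0.0830, so R_th ≤ R_L · ε/(1−ε) = 2.70 kΩ × 0.0830/0.9170 = 244 Ω.

R_th ≤ 244 Ω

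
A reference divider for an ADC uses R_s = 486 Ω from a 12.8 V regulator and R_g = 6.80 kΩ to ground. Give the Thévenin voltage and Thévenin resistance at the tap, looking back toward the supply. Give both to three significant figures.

V_th = 11.9 V, R_th = 454 Ω

V_th is the open-circuit tap voltage: 12.8 × 6800/(486 + 6800) = 11.9 V.
With the supply zeroed, R_s and R_g appear in parallel from the tap: R_th = R_s‖R_g = (486 × 6800)/7286 = 454 Ω.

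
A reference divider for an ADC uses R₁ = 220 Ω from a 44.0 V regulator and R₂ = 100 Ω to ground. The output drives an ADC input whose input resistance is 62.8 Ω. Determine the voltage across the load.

The load sits in parallel with R₂: R₂‖R_L = (100 × 62.8) / (100 + 62.8) = 38.57 Ω.
V_out = 44.0 × 38.57 / (220 + 38.57) = 44.0 × 38.57/258.6 = 6.56 V.
(Unloaded it would have been 13.8 V.)

V_out ≈ 6.56 V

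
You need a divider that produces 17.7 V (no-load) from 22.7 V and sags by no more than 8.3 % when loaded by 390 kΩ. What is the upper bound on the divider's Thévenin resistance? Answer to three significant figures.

Loading drop = R_th/(R_th + R_L) ≤ 0.0830, so R_th ≤ R_L · ε/(1−ε) = 390 kΩ × 0.0830/0.9170 = 35.3 kΩ.
(Any R1, R2 with R2/(R1+R2) = 0.780 and R1‖R2 ≤ 35.3 kΩ will meet the spec.)

R_th ≤ 35.3 kΩ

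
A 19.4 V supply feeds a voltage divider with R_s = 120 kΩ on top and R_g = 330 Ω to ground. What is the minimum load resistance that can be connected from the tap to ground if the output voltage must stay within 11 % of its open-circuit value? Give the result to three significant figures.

Output resistance R_th = R_s‖R_g = (120000 × 330)/120300 = 329.1 Ω.
The fractional drop is R_th/(R_th + R_L); requiring this ≤ 0.110 gives R_L ≥ R_th(1/0.110 − 1) = 329.1 × 8.091 = 2.66 kΩ.

R_L(min) ≈ 2.66 kΩ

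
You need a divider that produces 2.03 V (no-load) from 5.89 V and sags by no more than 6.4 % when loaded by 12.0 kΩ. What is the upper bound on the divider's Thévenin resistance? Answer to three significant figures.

Loading drop = R_th/(R_th + R_L) ≤ 0.0640, so R_th ≤ R_L · ε/(1−ε) = 12.0 kΩ × 0.0640/0.9360 = 821 Ω.
(Any R1, R2 with R2/(R1+R2) = 0.345 and R1‖R2 ≤ 821 Ω will meet the spec.)

R_th ≤ 821 Ω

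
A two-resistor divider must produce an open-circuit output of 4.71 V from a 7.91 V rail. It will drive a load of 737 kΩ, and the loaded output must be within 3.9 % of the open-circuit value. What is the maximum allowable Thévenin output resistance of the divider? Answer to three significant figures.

R_th ≤ 29.9 kΩ

Loading drop = R_th/(R_th + R_L) ≤ 0.0390, so R_th ≤ R_L · ε/(1−ε) = 737 kΩ × 0.0390/0.9610 = 29.9 kΩ.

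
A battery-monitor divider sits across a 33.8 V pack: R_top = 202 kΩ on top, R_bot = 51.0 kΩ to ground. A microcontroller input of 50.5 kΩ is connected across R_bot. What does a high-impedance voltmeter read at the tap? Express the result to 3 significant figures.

V_out ≈ 3.77 V

The load sits in parallel with R_bot: R_bot‖R_L = (51.0 × 50.5) / (51.0 + 50.5) = 25.37 kΩ.
V_out = 33.8 × 25.37 / (202 + 25.37) = 33.8 × 25.37/227.4 = 3.77 V.
(Unloaded it would have been 6.81 V.)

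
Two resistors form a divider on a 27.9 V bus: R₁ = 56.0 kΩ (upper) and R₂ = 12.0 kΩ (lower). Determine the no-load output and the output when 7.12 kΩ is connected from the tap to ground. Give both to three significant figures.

Unloaded: 4.92 V; loaded: 2.06 V

Open-circuit: V = 27.9 × 12.0/(56.0 + 12.0) = 4.92 V.
With the load, R₂ becomes R₂‖R_L = 4.469 kΩ, so V = 27.9 × 4.469/60.47 = 2.06 V.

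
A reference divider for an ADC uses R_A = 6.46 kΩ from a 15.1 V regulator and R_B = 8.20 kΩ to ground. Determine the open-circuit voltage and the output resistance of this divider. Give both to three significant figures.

V_th = 8.45 V, R_th = 3.61 kΩ

V_th is the open-circuit tap voltage: 15.1 × 8.20/(6.46 + 8.20) = 8.45 V.
With the supply zeroed, R_A and R_B appear in parallel from the tap: R_th = R_A‖R_B = (6.46 × 8.20)/14.66 = 3.61 kΩ.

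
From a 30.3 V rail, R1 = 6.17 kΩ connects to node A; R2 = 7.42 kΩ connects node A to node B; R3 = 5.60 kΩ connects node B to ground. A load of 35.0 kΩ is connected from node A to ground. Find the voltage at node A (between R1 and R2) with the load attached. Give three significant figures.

V ≈ 18.4 V

Below node A the series string R2+R3 = 13.02 kΩ sits in parallel with the 35.0 kΩ load: 9.490 kΩ.
V_A = 30.3 × 9.490/(6.17 + 9.490) = 18.4 V.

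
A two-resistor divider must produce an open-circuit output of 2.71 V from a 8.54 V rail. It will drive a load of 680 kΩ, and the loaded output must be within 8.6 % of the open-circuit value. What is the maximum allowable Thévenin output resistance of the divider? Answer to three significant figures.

Loading drop = R_th/(R_th + R_L) ≤ 0.0860, so R_th ≤ R_L · ε/(1−ε) = 680 kΩ × 0.0860/0.9140 = 64.0 kΩ.
(Any R1, R2 with R2/(R1+R2) = 0.317 and R1‖R2 ≤ 64.0 kΩ will meet the spec.)

R_th ≤ 64.0 kΩ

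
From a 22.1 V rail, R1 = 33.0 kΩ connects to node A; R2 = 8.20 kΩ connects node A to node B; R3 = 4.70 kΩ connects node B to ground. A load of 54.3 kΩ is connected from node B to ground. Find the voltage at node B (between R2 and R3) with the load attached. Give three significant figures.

V ≈ 2.10 V

At node B, R3 is in parallel with the load: R3‖R_L = 4.326 kΩ.
Below node A the resistance is R2 + (R3‖R_L) = 12.53 kΩ, so V_A = 22.1 × 12.53/45.53 = 6.080 V.
Then V_B = V_A × (R3‖R_L)/(R2 + R3‖R_L) = 6.080 × 4.326/12.53 = 2.10 V.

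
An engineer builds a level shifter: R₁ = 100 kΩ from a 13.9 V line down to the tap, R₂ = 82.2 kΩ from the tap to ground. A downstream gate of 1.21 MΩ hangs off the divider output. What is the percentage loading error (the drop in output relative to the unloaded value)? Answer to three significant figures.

3.59 %

The divider's output (Thévenin) resistance is R₁‖R₂ = 45.12 kΩ.
Fractional drop under load = R_th/(R_th + R_L) = 45.12 / (45.12 + 1210) = 0.03595.
So the output falls by 3.59 %.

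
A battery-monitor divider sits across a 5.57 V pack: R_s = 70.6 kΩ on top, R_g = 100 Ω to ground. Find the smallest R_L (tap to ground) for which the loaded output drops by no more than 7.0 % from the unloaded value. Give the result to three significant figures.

Output resistance R_th = R_s‖R_g = (70600 × 100)/70700 = 99.86 Ω.
The fractional drop is R_th/(R_th + R_L); requiring this ≤ 0.0700 gives R_L ≥ R_th(1/0.0700 − 1) = 99.86 × 13.29 = 1.33 kΩ.

R_L(min) ≈ 1.33 kΩ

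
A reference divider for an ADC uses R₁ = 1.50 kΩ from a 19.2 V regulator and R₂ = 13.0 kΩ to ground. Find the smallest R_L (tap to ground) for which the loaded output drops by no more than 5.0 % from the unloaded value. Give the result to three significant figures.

R_L(min) ≈ 25.6 kΩ

Output resistance R_th = R₁‖R₂ = (1.50 × 13.0)/14.50 = 1.345 kΩ.
The fractional drop is R_th/(R_th + R_L); requiring this ≤ 0.0500 gives R_L ≥ R_th(1/0.0500 − 1) = 1.345 × 19.00 = 25.6 kΩ.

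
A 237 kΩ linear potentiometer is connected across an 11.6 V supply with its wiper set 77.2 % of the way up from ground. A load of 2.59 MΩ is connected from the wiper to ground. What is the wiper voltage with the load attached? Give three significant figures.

The wiper splits the pot into (1−α)R = 54.04 kΩ above and αR = 183.0 kΩ below.
Lower section ‖ load = 170.9 kΩ.
V_wiper = 11.6 × 170.9/(54.04 + 170.9) = 8.81 V.

V ≈ 8.81 V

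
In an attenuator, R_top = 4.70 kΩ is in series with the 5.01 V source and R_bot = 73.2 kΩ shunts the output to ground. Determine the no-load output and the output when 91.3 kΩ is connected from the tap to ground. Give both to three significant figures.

Unloaded: 4.71 V; loaded: 4.49 V

Open-circuit: V = 5.01 × 73.2/(4.70 + 73.2) = 4.71 V.
With the load, R_bot becomes R_bot‖R_L = 40.63 kΩ, so V = 5.01 × 40.63/45.33 = 4.49 V.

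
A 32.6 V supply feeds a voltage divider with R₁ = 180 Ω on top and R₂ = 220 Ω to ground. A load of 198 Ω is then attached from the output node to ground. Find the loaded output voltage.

V_out ≈ 12.0 V

The load sits in parallel with R₂: R₂‖R_L = (220 × 198) / (220 + 198) = 104.2 Ω.
V_out = 32.6 × 104.2 / (180 + 104.2) = 32.6 × 104.2/284.2 = 12.0 V.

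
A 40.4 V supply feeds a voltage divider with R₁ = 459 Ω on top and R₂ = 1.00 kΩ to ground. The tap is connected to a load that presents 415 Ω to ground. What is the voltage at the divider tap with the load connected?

The load sits in parallel with R₂: R₂‖R_L = (1000 × 415) / (1000 + 415) = 293.3 Ω.
V_out = 40.4 × 293.3 / (459 + 293.3) = 40.4 × 293.3/752.3 = 15.8 V.

V_out ≈ 15.8 V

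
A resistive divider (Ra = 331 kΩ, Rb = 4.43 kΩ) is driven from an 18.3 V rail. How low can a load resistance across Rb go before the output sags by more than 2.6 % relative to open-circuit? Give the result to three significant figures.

R_L(min) ≈ 164 kΩ

Output resistance R_th = Ra‖Rb = (331 × 4.43)/335.4 = 4.371 kΩ.
The fractional drop is R_th/(R_th + R_L); requiring this ≤ 0.0260 gives R_L ≥ R_th(1/0.0260 − 1) = 4.371 × 37.46 = 164 kΩ.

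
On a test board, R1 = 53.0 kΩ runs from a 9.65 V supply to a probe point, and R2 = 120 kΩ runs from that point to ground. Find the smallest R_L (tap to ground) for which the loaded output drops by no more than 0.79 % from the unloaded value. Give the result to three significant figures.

R_L(min) ≈ 4.62 MΩ

Output resistance R_th = R1‖R2 = (53.0 × 120)/173.0 = 36.76 kΩ.
The fractional drop is R_th/(R_th + R_L); requiring this ≤ 0.00790 gives R_L ≥ R_th(1/0.00790 − 1) = 36.76 × 125.6 = 4.62 MΩ.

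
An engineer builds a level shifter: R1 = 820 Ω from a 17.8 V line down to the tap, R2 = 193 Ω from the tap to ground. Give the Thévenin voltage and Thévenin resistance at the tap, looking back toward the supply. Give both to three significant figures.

V_th = 3.39 V, R_th = 156 Ω

V_th is the open-circuit tap voltage: 17.8 × 193/(820 + 193) = 3.39 V.
With the supply zeroed, R1 and R2 appear in parallel from the tap: R_th = R1‖R2 = (820 × 193)/1013 = 156 Ω.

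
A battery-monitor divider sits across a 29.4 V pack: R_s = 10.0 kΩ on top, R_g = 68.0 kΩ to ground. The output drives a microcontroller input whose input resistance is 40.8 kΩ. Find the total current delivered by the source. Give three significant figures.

R_g‖R_L = 25.50 kΩ, so the source sees R_s + R_g‖R_L = 35.50 kΩ.
I = 29.4 V / 35.50 kΩ = 0.828 mA.

I ≈ 0.828 mA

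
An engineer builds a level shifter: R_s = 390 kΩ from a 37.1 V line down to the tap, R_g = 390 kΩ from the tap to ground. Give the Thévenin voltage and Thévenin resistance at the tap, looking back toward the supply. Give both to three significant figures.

V_th = 18.6 V, R_th = 195 kΩ

V_th is the open-circuit tap voltage: 37.1 × 390/(390 + 390) = 18.6 V.
With the supply zeroed, R_s and R_g appear in parallel from the tap: R_th = R_s‖R_g = (390 × 390)/780.0 = 195 kΩ.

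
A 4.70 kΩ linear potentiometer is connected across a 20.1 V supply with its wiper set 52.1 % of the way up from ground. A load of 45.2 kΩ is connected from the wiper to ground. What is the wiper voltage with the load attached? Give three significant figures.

V ≈ 10.2 V

The wiper splits the pot into (1−α)R = 2.251 kΩ above and αR = 2.449 kΩ below.
Lower section ‖ load = 2.323 kΩ.
V_wiper = 20.1 × 2.323/(2.251 + 2.323) = 10.2 V.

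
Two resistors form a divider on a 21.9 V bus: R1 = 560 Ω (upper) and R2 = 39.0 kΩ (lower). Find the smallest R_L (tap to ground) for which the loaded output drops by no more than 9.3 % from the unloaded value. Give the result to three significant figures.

Output resistance R_th = R1‖R2 = (560 × 39000)/39560 = 552.1 Ω.
The fractional drop is R_th/(R_th + R_L); requiring this ≤ 0.0930 gives R_L ≥ R_th(1/0.0930 − 1) = 552.1 × 9.753 = 5.38 kΩ.

R_L(min) ≈ 5.38 kΩ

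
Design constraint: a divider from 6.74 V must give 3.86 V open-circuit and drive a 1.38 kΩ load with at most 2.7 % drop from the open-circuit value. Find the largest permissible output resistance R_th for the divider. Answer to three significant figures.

Loading drop = R_th/(R_th + R_L) ≤ 0.0270, so R_th ≤ R_L · ε/(1−ε) = 1.38 kΩ × 0.0270/0.9730 = 38.3 Ω.
(Any R1, R2 with R2/(R1+R2) = 0.573 and R1‖R2 ≤ 38.3 Ω will meet the spec.)

R_th ≤ 38.3 Ω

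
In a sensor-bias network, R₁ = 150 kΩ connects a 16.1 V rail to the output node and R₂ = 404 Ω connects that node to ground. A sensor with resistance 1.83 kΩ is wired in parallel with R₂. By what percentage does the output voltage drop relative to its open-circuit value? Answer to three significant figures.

18.0 %

Unloaded V = 16.1 × 404/150400 = 0.04325 V.
Loaded: R₂‖R_L = 330.9 Ω, giving V = 16.1 × 330.9/150300 = 0.03544 V.
Drop = (0.04325 − 0.03544) / 0.04325 = 18.0 %.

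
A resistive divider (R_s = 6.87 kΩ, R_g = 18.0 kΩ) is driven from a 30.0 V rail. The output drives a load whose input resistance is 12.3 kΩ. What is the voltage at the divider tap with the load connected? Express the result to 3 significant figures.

V_out ≈ 15.5 V

The load sits in parallel with R_g: R_g‖R_L = (18.0 × 12.3) / (18.0 + 12.3) = 7.307 kΩ.
V_out = 30.0 × 7.307 / (6.87 + 7.307) = 30.0 × 7.307/14.18 = 15.5 V.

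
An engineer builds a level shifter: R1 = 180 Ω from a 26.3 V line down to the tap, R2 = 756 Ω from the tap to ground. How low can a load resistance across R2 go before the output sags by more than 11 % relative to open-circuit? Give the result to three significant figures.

Output resistance R_th = R1‖R2 = (180 × 756)/936.0 = 145.4 Ω.
The fractional drop is R_th/(R_th + R_L); requiring this ≤ 0.110 gives R_L ≥ R_th(1/0.110 − 1) = 145.4 × 8.091 = 1.18 kΩ.

R_L(min) ≈ 1.18 kΩ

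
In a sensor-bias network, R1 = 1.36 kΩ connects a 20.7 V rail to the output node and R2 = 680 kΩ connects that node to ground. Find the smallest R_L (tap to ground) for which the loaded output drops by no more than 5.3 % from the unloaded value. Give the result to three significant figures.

R_L(min) ≈ 24.3 kΩ

Output resistance R_th = R1‖R2 = (1.36 × 680)/681.4 = 1.357 kΩ.
The fractional drop is R_th/(R_th + R_L); requiring this ≤ 0.0530 gives R_L ≥ R_th(1/0.0530 − 1) = 1.357 × 17.87 = 24.3 kΩ.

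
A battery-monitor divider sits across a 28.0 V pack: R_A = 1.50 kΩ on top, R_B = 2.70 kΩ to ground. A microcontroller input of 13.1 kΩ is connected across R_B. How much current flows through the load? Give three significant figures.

I_L ≈ 1.28 mA

R_B‖R_L = 2.239 kΩ; V_out = 28.0 × 2.239/3.739 = 16.77 V.
I_L = V_out / R_L = 16.77 / 13.1 kΩ = 1.28 mA.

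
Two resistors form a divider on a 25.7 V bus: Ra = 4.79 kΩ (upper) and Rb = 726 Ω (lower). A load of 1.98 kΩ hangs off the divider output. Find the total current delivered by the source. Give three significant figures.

I ≈ 4.83 mA

Rb‖R_L = 531.2 Ω, so the source sees Ra + Rb‖R_L = 5321 Ω.
I = 25.7 V / 5321 Ω = 4.83 mA.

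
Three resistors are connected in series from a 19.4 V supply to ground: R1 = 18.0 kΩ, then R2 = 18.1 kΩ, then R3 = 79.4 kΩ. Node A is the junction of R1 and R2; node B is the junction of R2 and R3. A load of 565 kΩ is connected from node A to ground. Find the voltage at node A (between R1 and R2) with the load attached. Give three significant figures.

V ≈ 15.9 V

Below node A the series string R2+R3 = 97.50 kΩ sits in parallel with the 565 kΩ load: 83.15 kΩ.
V_A = 19.4 × 83.15/(18.0 + 83.15) = 15.9 V.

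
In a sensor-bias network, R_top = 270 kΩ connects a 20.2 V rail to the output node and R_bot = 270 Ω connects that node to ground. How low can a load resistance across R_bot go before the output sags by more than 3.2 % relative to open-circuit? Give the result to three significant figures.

Output resistance R_th = R_top‖R_bot = (270000 × 270)/270300 = 269.7 Ω.
The fractional drop is R_th/(R_th + R_L); requiring this ≤ 0.0320 gives R_L ≥ R_th(1/0.0320 − 1) = 269.7 × 30.25 = 8.16 kΩ.

R_L(min) ≈ 8.16 kΩ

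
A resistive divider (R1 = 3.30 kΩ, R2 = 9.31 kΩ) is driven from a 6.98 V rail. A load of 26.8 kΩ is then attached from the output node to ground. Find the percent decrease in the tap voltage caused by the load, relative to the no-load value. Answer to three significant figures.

8.33 %

Unloaded V = 6.98 × 9.31/12.61 = 5.1534 V.
Loaded: R2‖R_L = 6.910 kΩ, giving V = 6.98 × 6.910/10.21 = 4.7239 V.
Drop = (5.1534 − 4.7239) / 5.1534 = 8.33 %.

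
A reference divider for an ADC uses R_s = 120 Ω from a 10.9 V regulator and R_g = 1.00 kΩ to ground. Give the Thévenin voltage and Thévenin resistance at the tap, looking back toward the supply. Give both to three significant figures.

V_th = 9.73 V, R_th = 107 Ω

V_th is the open-circuit tap voltage: 10.9 × 1000/(120 + 1000) = 9.73 V.
With the supply zeroed, R_s and R_g appear in parallel from the tap: R_th = R_s‖R_g = (120 × 1000)/1120 = 107 Ω.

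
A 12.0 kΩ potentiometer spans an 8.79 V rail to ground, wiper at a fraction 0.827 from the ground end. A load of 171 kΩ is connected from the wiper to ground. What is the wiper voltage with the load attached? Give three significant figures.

V ≈ 7.20 V

The wiper splits the pot into (1−α)R = 2.076 kΩ above and αR = 9.924 kΩ below.
Lower section ‖ load = 9.380 kΩ.
V_wiper = 8.79 × 9.380/(2.076 + 9.380) = 7.20 V.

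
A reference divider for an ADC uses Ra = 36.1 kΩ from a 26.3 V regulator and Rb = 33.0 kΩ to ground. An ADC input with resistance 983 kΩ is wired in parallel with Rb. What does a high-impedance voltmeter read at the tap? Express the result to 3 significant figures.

The load sits in parallel with Rb: Rb‖R_L = (33.0 × 983) / (33.0 + 983) = 31.93 kΩ.
V_out = 26.3 × 31.93 / (36.1 + 31.93) = 26.3 × 31.93/68.03 = 12.3 V.

V_out ≈ 12.3 V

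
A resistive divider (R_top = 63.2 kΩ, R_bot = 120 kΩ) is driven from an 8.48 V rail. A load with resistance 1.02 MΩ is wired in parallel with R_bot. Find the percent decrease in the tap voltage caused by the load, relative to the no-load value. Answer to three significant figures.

3.90 %

The divider's output (Thévenin) resistance is R_top‖R_bot = 41.40 kΩ.
Fractional drop under load = R_th/(R_th + R_L) = 41.40 / (41.40 + 1020) = 0.03900.
So the output falls by 3.90 %.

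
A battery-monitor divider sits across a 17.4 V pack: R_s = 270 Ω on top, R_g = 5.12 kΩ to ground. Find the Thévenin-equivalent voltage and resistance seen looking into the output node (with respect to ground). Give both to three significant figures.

V_th is the open-circuit tap voltage: 17.4 × 5120/(270 + 5120) = 16.5 V.
With the supply zeroed, R_s and R_g appear in parallel from the tap: R_th = R_s‖R_g = (270 × 5120)/5390 = 256 Ω.

V_th = 16.5 V, R_th = 256 Ω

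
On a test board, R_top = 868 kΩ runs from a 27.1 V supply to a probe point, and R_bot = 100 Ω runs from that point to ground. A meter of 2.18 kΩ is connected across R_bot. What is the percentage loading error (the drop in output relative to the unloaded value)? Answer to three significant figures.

4.39 %

The divider's output (Thévenin) resistance is R_top‖R_bot = 99.99 Ω.
Fractional drop under load = R_th/(R_th + R_L) = 99.99 / (99.99 + 2180) = 0.04385.
So the output falls by 4.39 %.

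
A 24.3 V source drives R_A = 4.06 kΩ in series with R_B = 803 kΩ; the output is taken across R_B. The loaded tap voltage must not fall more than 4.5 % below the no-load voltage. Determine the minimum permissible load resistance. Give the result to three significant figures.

Output resistance R_th = R_A‖R_B = (4.06 × 803)/807.1 = 4.040 kΩ.
The fractional drop is R_th/(R_th + R_L); requiring this ≤ 0.0450 gives R_L ≥ R_th(1/0.0450 − 1) = 4.040 × 21.22 = 85.7 kΩ.

R_L(min) ≈ 85.7 kΩ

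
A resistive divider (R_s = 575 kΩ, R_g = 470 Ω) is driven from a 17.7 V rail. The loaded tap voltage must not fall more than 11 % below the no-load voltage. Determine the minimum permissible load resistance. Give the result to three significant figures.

Output resistance R_th = R_s‖R_g = (575000 × 470)/575500 = 469.6 Ω.
The fractional drop is R_th/(R_th + R_L); requiring this ≤ 0.110 gives R_L ≥ R_th(1/0.110 − 1) = 469.6 × 8.091 = 3.80 kΩ.

R_L(min) ≈ 3.80 kΩ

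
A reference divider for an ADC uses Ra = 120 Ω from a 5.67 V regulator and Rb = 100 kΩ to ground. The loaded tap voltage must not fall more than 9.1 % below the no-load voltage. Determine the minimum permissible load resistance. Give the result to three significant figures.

R_L(min) ≈ 1.20 kΩ

Output resistance R_th = Ra‖Rb = (120 × 100000)/100100 = 119.9 Ω.
The fractional drop is R_th/(R_th + R_L); requiring this ≤ 0.0910 gives R_L ≥ R_th(1/0.0910 − 1) = 119.9 × 9.989 = 1.20 kΩ.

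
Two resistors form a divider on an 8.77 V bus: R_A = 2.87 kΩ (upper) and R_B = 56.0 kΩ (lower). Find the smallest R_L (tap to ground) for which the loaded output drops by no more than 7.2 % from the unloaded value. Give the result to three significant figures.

R_L(min) ≈ 35.2 kΩ

Output resistance R_th = R_A‖R_B = (2.87 × 56.0)/58.87 = 2.730 kΩ.
The fractional drop is R_th/(R_th + R_L); requiring this ≤ 0.0720 gives R_L ≥ R_th(1/0.0720 − 1) = 2.730 × 12.89 = 35.2 kΩ.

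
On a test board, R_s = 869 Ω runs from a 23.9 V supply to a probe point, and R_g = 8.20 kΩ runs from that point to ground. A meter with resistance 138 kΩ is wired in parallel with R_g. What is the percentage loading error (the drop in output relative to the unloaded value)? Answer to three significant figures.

0.566 %

The divider's output (Thévenin) resistance is R_s‖R_g = 785.7 Ω.
Fractional drop under load = R_th/(R_th + R_L) = 785.7 / (785.7 + 138000) = 0.005661.
So the output falls by 0.566 %.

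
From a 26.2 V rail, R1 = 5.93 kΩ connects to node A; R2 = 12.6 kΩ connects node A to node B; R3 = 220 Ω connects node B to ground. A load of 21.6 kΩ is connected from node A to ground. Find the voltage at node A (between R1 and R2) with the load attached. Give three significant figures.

V ≈ 15.1 V

Below node A the series string R2+R3 = 12820 Ω sits in parallel with the 21600 Ω load: 8045 Ω.
V_A = 26.2 × 8045/(5930 + 8045) = 15.1 V.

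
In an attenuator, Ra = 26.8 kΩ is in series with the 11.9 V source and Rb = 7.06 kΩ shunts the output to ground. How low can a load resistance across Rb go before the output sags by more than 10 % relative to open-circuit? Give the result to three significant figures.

R_L(min) ≈ 50.3 kΩ

Output resistance R_th = Ra‖Rb = (26.8 × 7.06)/33.86 = 5.588 kΩ.
The fractional drop is R_th/(R_th + R_L); requiring this ≤ 0.100 gives R_L ≥ R_th(1/0.100 − 1) = 5.588 × 9.000 = 50.3 kΩ.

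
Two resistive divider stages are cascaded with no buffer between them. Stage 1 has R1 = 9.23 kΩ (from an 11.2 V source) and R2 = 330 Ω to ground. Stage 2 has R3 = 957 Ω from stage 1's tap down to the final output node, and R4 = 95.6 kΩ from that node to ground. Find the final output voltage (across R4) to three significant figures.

V_out ≈ 0.382 V

Stage 2 presents R3+R4 = 96560 Ω as a load on stage 1's tap.
Stage 1's lower leg becomes R2‖(R3+R4) = 328.9 Ω, so V_mid = 11.2 × 328.9/9559 = 0.3853 V.
Stage 2 is itself unloaded: V_out = V_mid × R4/(R3+R4) = 0.3853 × 95600/96560 = 0.382 V.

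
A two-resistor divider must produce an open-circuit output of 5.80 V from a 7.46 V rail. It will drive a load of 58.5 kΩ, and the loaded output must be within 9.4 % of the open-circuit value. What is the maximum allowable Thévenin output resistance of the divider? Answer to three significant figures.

R_th ≤ 6.07 kΩ

Loading drop = R_th/(R_th + R_L) ≤ 0.0940, so R_th ≤ R_L · ε/(1−ε) = 58.5 kΩ × 0.0940/0.9060 = 6.07 kΩ.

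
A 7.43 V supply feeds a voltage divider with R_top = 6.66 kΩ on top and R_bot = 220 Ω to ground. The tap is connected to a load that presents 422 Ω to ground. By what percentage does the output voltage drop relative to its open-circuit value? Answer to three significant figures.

The divider's output (Thévenin) resistance is R_top‖R_bot = 213.0 Ω.
Fractional drop under load = R_th/(R_th + R_L) = 213.0 / (213.0 + 422) = 0.3354.
So the output falls by 33.5 %.

33.5 %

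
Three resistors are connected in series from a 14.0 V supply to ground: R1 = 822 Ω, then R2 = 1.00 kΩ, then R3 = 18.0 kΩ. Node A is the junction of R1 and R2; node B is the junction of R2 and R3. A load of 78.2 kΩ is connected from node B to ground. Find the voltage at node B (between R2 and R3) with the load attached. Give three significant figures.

V ≈ 12.4 V

At node B, R3 is in parallel with the load: R3‖R_L = 14630 Ω.
Below node A the resistance is R2 + (R3‖R_L) = 15630 Ω, so V_A = 14.0 × 15630/16450 = 13.30 V.
Then V_B = V_A × (R3‖R_L)/(R2 + R3‖R_L) = 13.30 × 14630/15630 = 12.4 V.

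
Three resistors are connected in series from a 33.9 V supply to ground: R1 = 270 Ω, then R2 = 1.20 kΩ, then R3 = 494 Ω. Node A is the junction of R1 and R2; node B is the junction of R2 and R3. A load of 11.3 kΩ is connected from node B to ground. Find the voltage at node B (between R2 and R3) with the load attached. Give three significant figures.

At node B, R3 is in parallel with the load: R3‖R_L = 473.3 Ω.
Below node A the resistance is R2 + (R3‖R_L) = 1673 Ω, so V_A = 33.9 × 1673/1943 = 29.19 V.
Then V_B = V_A × (R3‖R_L)/(R2 + R3‖R_L) = 29.19 × 473.3/1673 = 8.26 V.

V ≈ 8.26 V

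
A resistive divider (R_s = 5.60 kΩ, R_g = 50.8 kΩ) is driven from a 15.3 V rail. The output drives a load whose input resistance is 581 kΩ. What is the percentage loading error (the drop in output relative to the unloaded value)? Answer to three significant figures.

The divider's output (Thévenin) resistance is R_s‖R_g = 5.044 kΩ.
Fractional drop under load = R_th/(R_th + R_L) = 5.044 / (5.044 + 581) = 0.008607.
So the output falls by 0.861 %.

0.861 %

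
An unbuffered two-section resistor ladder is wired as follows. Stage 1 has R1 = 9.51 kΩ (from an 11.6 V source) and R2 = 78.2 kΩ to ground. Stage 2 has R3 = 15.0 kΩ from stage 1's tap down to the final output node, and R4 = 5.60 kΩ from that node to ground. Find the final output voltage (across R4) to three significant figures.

Stage 2 presents R3+R4 = 20.60 kΩ as a load on stage 1's tap.
Stage 1's lower leg becomes R2‖(R3+R4) = 16.30 kΩ, so V_mid = 11.6 × 16.30/25.81 = 7.327 V.
Stage 2 is itself unloaded: V_out = V_mid × R4/(R3+R4) = 7.327 × 5.60/20.60 = 1.99 V.

V_out ≈ 1.99 V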